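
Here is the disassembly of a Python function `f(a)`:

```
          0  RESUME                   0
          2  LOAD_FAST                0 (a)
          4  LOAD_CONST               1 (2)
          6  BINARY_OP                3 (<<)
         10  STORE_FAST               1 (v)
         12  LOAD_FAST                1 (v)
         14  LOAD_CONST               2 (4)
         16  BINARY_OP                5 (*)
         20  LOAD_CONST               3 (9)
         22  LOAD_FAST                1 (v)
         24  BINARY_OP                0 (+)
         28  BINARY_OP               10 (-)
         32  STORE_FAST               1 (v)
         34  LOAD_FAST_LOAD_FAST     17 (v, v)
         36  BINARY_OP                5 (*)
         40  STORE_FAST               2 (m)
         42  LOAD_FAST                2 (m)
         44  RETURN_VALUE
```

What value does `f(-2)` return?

LOAD_FAST a → push -2. Stack: [-2]
LOAD_CONST → push 2. Stack: [-2, 2]
BINARY_OP << → -2 << 2 = -8. Stack: [-8]
STORE_FAST v → v=-8. Stack: []
LOAD_FAST v → push -8. Stack: [-8]
LOAD_CONST → push 4. Stack: [-8, 4]
BINARY_OP * → -8 * 4 = -32. Stack: [-32]
LOAD_CONST → push 9. Stack: [-32, 9]
LOAD_FAST v → push -8. Stack: [-32, 9, -8]
BINARY_OP + → 9 + -8 = 1. Stack: [-32, 1]
BINARY_OP - → -32 - 1 = -33. Stack: [-33]
STORE_FAST v → v=-33. Stack: []
LOAD_FAST_LOAD_FAST v,v → push -33,-33. Stack: [-33, -33]
BINARY_OP * → -33 * -33 = 1089. Stack: [1089]
STORE_FAST m → m=1089. Stack: []
LOAD_FAST m → push 1089. Stack: [1089]
RETURN_VALUE → return 1089.

1089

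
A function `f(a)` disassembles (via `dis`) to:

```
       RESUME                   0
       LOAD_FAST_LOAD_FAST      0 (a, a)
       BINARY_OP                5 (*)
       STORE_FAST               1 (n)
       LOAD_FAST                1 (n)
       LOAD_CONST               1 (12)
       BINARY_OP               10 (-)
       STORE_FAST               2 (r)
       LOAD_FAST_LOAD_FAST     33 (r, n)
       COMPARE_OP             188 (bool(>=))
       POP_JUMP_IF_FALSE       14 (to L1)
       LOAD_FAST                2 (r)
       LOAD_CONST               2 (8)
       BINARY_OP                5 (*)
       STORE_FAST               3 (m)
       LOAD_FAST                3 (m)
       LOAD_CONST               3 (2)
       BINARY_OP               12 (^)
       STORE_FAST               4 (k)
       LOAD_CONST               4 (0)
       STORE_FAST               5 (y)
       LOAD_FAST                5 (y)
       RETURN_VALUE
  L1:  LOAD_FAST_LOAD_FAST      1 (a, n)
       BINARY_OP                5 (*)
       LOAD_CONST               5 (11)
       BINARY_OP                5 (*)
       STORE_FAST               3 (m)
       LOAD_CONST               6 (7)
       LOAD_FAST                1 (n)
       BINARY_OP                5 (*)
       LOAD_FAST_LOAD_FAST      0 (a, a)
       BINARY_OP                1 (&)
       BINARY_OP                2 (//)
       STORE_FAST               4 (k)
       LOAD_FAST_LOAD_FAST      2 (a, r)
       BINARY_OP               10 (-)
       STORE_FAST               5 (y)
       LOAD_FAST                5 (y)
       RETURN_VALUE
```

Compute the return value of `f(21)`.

LOAD_FAST_LOAD_FAST a,a → push 21,21. Stack: [21, 21]
BINARY_OP * → 21 * 21 = 441. Stack: [441]
STORE_FAST n → n=441. Stack: []
LOAD_FAST n → push 441. Stack: [441]
LOAD_CONST → push 12. Stack: [441, 12]
BINARY_OP - → 441 - 12 = 429. Stack: [429]
STORE_FAST r → r=429. Stack: []
LOAD_FAST_LOAD_FAST r,n → push 429,441. Stack: [429, 441]
COMPARE_OP bool(>=) → 429 vs 441 = False. Stack: [False]
POP_JUMP_IF_FALSE → pop False; jump. Stack: []
LOAD_FAST_LOAD_FAST a,n → push 21,441. Stack: [21, 441]
BINARY_OP * → 21 * 441 = 9261. Stack: [9261]
LOAD_CONST → push 11. Stack: [9261, 11]
BINARY_OP * → 9261 * 11 = 101871. Stack: [101871]
STORE_FAST m → m=101871. Stack: []
LOAD_CONST → push 7. Stack: [7]
LOAD_FAST n → push 441. Stack: [7, 441]
BINARY_OP * → 7 * 441 = 3087. Stack: [3087]
LOAD_FAST_LOAD_FAST a,a → push 21,21. Stack: [3087, 21, 21]
BINARY_OP & → 21 & 21 = 21. Stack: [3087, 21]
BINARY_OP // → 3087 // 21 = 147. Stack: [147]
STORE_FAST k → k=147. Stack: []
LOAD_FAST_LOAD_FAST a,r → push 21,429. Stack: [21, 429]
BINARY_OP - → 21 - 429 = -408. Stack: [-408]
STORE_FAST y → y=-408. Stack: []
LOAD_FAST y → push -408. Stack: [-408]
RETURN_VALUE → return -408.

-408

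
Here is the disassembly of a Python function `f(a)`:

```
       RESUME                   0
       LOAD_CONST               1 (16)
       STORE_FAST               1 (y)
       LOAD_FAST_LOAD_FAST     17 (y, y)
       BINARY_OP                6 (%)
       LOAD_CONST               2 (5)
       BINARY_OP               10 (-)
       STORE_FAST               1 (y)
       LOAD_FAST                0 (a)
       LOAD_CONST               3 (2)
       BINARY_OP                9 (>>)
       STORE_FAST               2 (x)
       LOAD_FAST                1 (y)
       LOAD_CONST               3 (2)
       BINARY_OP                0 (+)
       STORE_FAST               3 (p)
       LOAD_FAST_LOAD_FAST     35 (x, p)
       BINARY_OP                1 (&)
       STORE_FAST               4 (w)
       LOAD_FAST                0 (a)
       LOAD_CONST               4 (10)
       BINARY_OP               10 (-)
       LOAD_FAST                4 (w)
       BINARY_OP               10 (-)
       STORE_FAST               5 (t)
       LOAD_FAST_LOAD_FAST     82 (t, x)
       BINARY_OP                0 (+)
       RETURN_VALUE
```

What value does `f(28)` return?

LOAD_CONST → push 16. Stack: [16]
STORE_FAST y → y=16. Stack: []
LOAD_FAST_LOAD_FAST y,y → push 16,16. Stack: [16, 16]
BINARY_OP % → 16 % 16 = 0. Stack: [0]
LOAD_CONST → push 5. Stack: [0, 5]
BINARY_OP - → 0 - 5 = -5. Stack: [-5]
STORE_FAST y → y=-5. Stack: []
LOAD_FAST a → push 28. Stack: [28]
LOAD_CONST → push 2. Stack: [28, 2]
BINARY_OP >> → 28 >> 2 = 7. Stack: [7]
STORE_FAST x → x=7. Stack: []
LOAD_FAST y → push -5. Stack: [-5]
LOAD_CONST → push 2. Stack: [-5, 2]
BINARY_OP + → -5 + 2 = -3. Stack: [-3]
STORE_FAST p → p=-3. Stack: []
LOAD_FAST_LOAD_FAST x,p → push 7,-3. Stack: [7, -3]
BINARY_OP & → 7 & -3 = 5. Stack: [5]
STORE_FAST w → w=5. Stack: []
LOAD_FAST a → push 28. Stack: [28]
LOAD_CONST → push 10. Stack: [28, 10]
BINARY_OP - → 28 - 10 = 18. Stack: [18]
LOAD_FAST w → push 5. Stack: [18, 5]
BINARY_OP - → 18 - 5 = 13. Stack: [13]
STORE_FAST t → t=13. Stack: []
LOAD_FAST_LOAD_FAST t,x → push 13,7. Stack: [13, 7]
BINARY_OP + → 13 + 7 = 20. Stack: [20]
RETURN_VALUE → return 20.

20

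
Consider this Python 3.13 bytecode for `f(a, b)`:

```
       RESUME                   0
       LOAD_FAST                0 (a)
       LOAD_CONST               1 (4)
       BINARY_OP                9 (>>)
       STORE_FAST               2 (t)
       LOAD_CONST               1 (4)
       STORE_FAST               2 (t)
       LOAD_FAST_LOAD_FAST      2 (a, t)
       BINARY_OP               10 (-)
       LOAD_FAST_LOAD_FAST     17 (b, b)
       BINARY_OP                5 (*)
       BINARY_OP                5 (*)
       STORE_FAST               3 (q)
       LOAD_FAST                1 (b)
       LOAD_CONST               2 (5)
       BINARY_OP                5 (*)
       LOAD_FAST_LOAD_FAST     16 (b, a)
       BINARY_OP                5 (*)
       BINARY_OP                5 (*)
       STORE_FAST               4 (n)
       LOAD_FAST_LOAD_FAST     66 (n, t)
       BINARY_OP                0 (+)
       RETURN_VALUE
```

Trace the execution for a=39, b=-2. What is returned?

LOAD_FAST a → push 39. Stack: [39]
LOAD_CONST → push 4. Stack: [39, 4]
BINARY_OP >> → 39 >> 4 = 2. Stack: [2]
STORE_FAST t → t=2. Stack: []
LOAD_CONST → push 4. Stack: [4]
STORE_FAST t → t=4. Stack: []
LOAD_FAST_LOAD_FAST a,t → push 39,4. Stack: [39, 4]
BINARY_OP - → 39 - 4 = 35. Stack: [35]
LOAD_FAST_LOAD_FAST b,b → push -2,-2. Stack: [35, -2, -2]
BINARY_OP * → -2 * -2 = 4. Stack: [35, 4]
BINARY_OP * → 35 * 4 = 140. Stack: [140]
STORE_FAST q → q=140. Stack: []
LOAD_FAST b → push -2. Stack: [-2]
LOAD_CONST → push 5. Stack: [-2, 5]
BINARY_OP * → -2 * 5 = -10. Stack: [-10]
LOAD_FAST_LOAD_FAST b,a → push -2,39. Stack: [-10, -2, 39]
BINARY_OP * → -2 * 39 = -78. Stack: [-10, -78]
BINARY_OP * → -10 * -78 = 780. Stack: [780]
STORE_FAST n → n=780. Stack: []
LOAD_FAST_LOAD_FAST n,t → push 780,4. Stack: [780, 4]
BINARY_OP + → 780 + 4 = 784. Stack: [784]
RETURN_VALUE → return 784.

784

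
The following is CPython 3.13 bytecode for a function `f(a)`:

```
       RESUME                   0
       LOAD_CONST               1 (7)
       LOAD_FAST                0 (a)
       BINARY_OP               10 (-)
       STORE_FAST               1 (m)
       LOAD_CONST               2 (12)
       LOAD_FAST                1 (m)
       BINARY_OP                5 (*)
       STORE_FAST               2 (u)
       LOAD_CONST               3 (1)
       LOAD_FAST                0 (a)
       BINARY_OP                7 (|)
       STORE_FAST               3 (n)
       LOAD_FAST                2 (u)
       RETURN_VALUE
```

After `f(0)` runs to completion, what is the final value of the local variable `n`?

LOAD_CONST → push 7. Stack: [7]
LOAD_FAST a → push 0. Stack: [7, 0]
BINARY_OP - → 7 - 0 = 7. Stack: [7]
STORE_FAST m → m=7. Stack: []
LOAD_CONST → push 12. Stack: [12]
LOAD_FAST m → push 7. Stack: [12, 7]
BINARY_OP * → 12 * 7 = 84. Stack: [84]
STORE_FAST u → u=84. Stack: []
LOAD_CONST → push 1. Stack: [1]
LOAD_FAST a → push 0. Stack: [1, 0]
BINARY_OP | → 1 | 0 = 1. Stack: [1]
STORE_FAST n → n=1. Stack: []
LOAD_FAST u → push 84. Stack: [84]
RETURN_VALUE → return 84.

1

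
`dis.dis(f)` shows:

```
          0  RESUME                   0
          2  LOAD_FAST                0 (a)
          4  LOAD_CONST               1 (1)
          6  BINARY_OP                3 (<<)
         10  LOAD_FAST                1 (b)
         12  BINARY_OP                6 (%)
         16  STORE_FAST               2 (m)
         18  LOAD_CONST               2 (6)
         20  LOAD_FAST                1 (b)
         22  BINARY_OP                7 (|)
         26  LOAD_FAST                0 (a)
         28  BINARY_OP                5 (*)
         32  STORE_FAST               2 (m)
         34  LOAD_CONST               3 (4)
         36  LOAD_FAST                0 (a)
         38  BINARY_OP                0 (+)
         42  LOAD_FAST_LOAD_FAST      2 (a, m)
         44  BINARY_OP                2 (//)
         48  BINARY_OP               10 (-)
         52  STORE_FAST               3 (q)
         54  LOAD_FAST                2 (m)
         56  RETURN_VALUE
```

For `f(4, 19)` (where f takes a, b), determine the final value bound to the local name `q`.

8

LOAD_FAST a → push 4. Stack: [4]
LOAD_CONST → push 1. Stack: [4, 1]
BINARY_OP << → 4 << 1 = 8. Stack: [8]
LOAD_FAST b → push 19. Stack: [8, 19]
BINARY_OP % → 8 % 19 = 8. Stack: [8]
STORE_FAST m → m=8. Stack: []
LOAD_CONST → push 6. Stack: [6]
LOAD_FAST b → push 19. Stack: [6, 19]
BINARY_OP | → 6 | 19 = 23. Stack: [23]
LOAD_FAST a → push 4. Stack: [23, 4]
BINARY_OP * → 23 * 4 = 92. Stack: [92]
STORE_FAST m → m=92. Stack: []
LOAD_CONST → push 4. Stack: [4]
LOAD_FAST a → push 4. Stack: [4, 4]
BINARY_OP + → 4 + 4 = 8. Stack: [8]
LOAD_FAST_LOAD_FAST a,m → push 4,92. Stack: [8, 4, 92]
BINARY_OP // → 4 // 92 = 0. Stack: [8, 0]
BINARY_OP - → 8 - 0 = 8. Stack: [8]
STORE_FAST q → q=8. Stack: []
LOAD_FAST m → push 92. Stack: [92]
RETURN_VALUE → return 92.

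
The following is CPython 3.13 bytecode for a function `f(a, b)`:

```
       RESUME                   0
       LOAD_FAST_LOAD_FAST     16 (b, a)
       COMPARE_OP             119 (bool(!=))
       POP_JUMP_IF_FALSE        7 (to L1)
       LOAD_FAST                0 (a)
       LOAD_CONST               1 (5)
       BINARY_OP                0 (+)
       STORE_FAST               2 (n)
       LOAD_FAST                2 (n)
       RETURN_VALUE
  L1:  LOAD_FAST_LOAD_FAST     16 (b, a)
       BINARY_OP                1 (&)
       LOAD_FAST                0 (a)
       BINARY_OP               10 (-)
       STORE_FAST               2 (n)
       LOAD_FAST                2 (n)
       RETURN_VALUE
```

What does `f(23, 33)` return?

LOAD_FAST_LOAD_FAST b,a → push 33,23. Stack: [33, 23]
COMPARE_OP bool(!=) → 33 vs 23 = True. Stack: [True]
POP_JUMP_IF_FALSE → pop True; no jump. Stack: []
LOAD_FAST a → push 23. Stack: [23]
LOAD_CONST → push 5. Stack: [23, 5]
BINARY_OP + → 23 + 5 = 28. Stack: [28]
STORE_FAST n → n=28. Stack: []
LOAD_FAST n → push 28. Stack: [28]
RETURN_VALUE → return 28.

28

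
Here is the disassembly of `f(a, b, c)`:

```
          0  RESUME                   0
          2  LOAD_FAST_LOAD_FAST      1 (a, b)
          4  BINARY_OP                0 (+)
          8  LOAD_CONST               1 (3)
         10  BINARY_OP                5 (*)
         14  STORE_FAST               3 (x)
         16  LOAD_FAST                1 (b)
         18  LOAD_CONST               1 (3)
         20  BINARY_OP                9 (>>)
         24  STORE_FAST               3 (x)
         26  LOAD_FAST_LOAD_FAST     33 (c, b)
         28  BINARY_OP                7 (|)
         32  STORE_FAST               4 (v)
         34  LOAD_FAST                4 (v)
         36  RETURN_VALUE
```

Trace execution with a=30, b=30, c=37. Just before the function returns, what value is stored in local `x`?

3

LOAD_FAST_LOAD_FAST a,b → push 30,30. Stack: [30, 30]
BINARY_OP + → 30 + 30 = 60. Stack: [60]
LOAD_CONST → push 3. Stack: [60, 3]
BINARY_OP * → 60 * 3 = 180. Stack: [180]
STORE_FAST x → x=180. Stack: []
LOAD_FAST b → push 30. Stack: [30]
LOAD_CONST → push 3. Stack: [30, 3]
BINARY_OP >> → 30 >> 3 = 3. Stack: [3]
STORE_FAST x → x=3. Stack: []
LOAD_FAST_LOAD_FAST c,b → push 37,30. Stack: [37, 30]
BINARY_OP | → 37 | 30 = 63. Stack: [63]
STORE_FAST v → v=63. Stack: []
LOAD_FAST v → push 63. Stack: [63]
RETURN_VALUE → return 63.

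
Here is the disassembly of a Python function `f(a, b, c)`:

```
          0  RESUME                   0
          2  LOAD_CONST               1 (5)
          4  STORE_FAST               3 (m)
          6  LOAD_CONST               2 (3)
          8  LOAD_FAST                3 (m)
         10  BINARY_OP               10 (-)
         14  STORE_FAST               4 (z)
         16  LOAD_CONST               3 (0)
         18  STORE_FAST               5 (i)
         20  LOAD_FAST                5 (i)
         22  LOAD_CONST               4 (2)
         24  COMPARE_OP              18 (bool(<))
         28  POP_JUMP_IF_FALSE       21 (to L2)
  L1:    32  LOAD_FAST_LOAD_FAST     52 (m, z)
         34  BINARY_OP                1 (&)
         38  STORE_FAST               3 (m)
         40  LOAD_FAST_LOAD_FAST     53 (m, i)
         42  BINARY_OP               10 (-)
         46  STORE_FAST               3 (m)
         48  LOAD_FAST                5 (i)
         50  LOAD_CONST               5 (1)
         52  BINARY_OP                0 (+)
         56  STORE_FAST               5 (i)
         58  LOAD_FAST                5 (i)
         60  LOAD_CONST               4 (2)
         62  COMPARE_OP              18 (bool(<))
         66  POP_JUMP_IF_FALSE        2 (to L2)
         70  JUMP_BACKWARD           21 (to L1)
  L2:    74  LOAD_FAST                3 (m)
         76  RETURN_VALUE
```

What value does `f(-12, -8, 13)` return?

LOAD_CONST → push 5. Stack: [5]
STORE_FAST m → m=5. Stack: []
LOAD_CONST → push 3. Stack: [3]
LOAD_FAST m → push 5. Stack: [3, 5]
BINARY_OP - → 3 - 5 = -2. Stack: [-2]
STORE_FAST z → z=-2. Stack: []
LOAD_CONST → push 0. Stack: [0]
STORE_FAST i → i=0. Stack: []
LOAD_FAST i → push 0. Stack: [0]
LOAD_CONST → push 2. Stack: [0, 2]
COMPARE_OP bool(<) → 0 vs 2 = True. Stack: [True]
POP_JUMP_IF_FALSE → pop True; no jump. Stack: []
LOAD_FAST_LOAD_FAST m,z → push 5,-2. Stack: [5, -2]
BINARY_OP & → 5 & -2 = 4. Stack: [4]
STORE_FAST m → m=4. Stack: []
LOAD_FAST_LOAD_FAST m,i → push 4,0. Stack: [4, 0]
BINARY_OP - → 4 - 0 = 4. Stack: [4]
STORE_FAST m → m=4. Stack: []
LOAD_FAST i → push 0. Stack: [0]
LOAD_CONST → push 1. Stack: [0, 1]
BINARY_OP + → 0 + 1 = 1. Stack: [1]
STORE_FAST i → i=1. Stack: []
LOAD_FAST i → push 1. Stack: [1]
LOAD_CONST → push 2. Stack: [1, 2]
COMPARE_OP bool(<) → 1 vs 2 = True. Stack: [True]
POP_JUMP_IF_FALSE → pop True; no jump. Stack: []
LOAD_FAST_LOAD_FAST m,z → push 4,-2. Stack: [4, -2]
BINARY_OP & → 4 & -2 = 4. Stack: [4]
STORE_FAST m → m=4. Stack: []
LOAD_FAST_LOAD_FAST m,i → push 4,1. Stack: [4, 1]
BINARY_OP - → 4 - 1 = 3. Stack: [3]
STORE_FAST m → m=3. Stack: []
LOAD_FAST i → push 1. Stack: [1]
LOAD_CONST → push 1. Stack: [1, 1]
BINARY_OP + → 1 + 1 = 2. Stack: [2]
STORE_FAST i → i=2. Stack: []
LOAD_FAST i → push 2. Stack: [2]
LOAD_CONST → push 2. Stack: [2, 2]
COMPARE_OP bool(<) → 2 vs 2 = False. Stack: [False]
POP_JUMP_IF_FALSE → pop False; jump. Stack: []
LOAD_FAST m → push 3. Stack: [3]
RETURN_VALUE → return 3.

3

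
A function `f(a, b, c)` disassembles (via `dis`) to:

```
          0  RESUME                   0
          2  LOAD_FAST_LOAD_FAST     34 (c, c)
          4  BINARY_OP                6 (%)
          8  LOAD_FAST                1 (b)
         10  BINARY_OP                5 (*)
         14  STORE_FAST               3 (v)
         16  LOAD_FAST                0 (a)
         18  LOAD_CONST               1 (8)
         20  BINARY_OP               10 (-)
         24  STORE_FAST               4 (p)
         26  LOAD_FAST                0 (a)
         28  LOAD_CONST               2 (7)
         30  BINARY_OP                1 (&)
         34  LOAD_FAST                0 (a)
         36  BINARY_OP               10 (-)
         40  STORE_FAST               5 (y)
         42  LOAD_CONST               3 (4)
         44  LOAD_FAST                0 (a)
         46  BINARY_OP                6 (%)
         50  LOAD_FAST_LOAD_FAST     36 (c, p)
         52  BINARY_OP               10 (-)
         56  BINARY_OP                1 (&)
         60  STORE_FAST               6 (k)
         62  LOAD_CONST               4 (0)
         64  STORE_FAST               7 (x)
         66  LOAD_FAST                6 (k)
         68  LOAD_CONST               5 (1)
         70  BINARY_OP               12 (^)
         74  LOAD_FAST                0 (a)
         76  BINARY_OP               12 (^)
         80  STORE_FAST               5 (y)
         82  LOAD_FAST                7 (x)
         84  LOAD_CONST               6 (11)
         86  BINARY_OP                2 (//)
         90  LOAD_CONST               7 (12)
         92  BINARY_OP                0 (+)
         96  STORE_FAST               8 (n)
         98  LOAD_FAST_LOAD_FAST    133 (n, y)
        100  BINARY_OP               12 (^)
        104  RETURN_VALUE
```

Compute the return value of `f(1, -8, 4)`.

12

LOAD_FAST_LOAD_FAST c,c → push 4,4. Stack: [4, 4]
BINARY_OP % → 4 % 4 = 0. Stack: [0]
LOAD_FAST b → push -8. Stack: [0, -8]
BINARY_OP * → 0 * -8 = 0. Stack: [0]
STORE_FAST v → v=0. Stack: []
LOAD_FAST a → push 1. Stack: [1]
LOAD_CONST → push 8. Stack: [1, 8]
BINARY_OP - → 1 - 8 = -7. Stack: [-7]
STORE_FAST p → p=-7. Stack: []
LOAD_FAST a → push 1. Stack: [1]
LOAD_CONST → push 7. Stack: [1, 7]
BINARY_OP & → 1 & 7 = 1. Stack: [1]
LOAD_FAST a → push 1. Stack: [1, 1]
BINARY_OP - → 1 - 1 = 0. Stack: [0]
STORE_FAST y → y=0. Stack: []
LOAD_CONST → push 4. Stack: [4]
LOAD_FAST a → push 1. Stack: [4, 1]
BINARY_OP % → 4 % 1 = 0. Stack: [0]
LOAD_FAST_LOAD_FAST c,p → push 4,-7. Stack: [0, 4, -7]
BINARY_OP - → 4 - -7 = 11. Stack: [0, 11]
BINARY_OP & → 0 & 11 = 0. Stack: [0]
STORE_FAST k → k=0. Stack: []
LOAD_CONST → push 0. Stack: [0]
STORE_FAST x → x=0. Stack: []
LOAD_FAST k → push 0. Stack: [0]
LOAD_CONST → push 1. Stack: [0, 1]
BINARY_OP ^ → 0 ^ 1 = 1. Stack: [1]
LOAD_FAST a → push 1. Stack: [1, 1]
BINARY_OP ^ → 1 ^ 1 = 0. Stack: [0]
STORE_FAST y → y=0. Stack: []
LOAD_FAST x → push 0. Stack: [0]
LOAD_CONST → push 11. Stack: [0, 11]
BINARY_OP // → 0 // 11 = 0. Stack: [0]
LOAD_CONST → push 12. Stack: [0, 12]
BINARY_OP + → 0 + 12 = 12. Stack: [12]
STORE_FAST n → n=12. Stack: []
LOAD_FAST_LOAD_FAST n,y → push 12,0. Stack: [12, 0]
BINARY_OP ^ → 12 ^ 0 = 12. Stack: [12]
RETURN_VALUE → return 12.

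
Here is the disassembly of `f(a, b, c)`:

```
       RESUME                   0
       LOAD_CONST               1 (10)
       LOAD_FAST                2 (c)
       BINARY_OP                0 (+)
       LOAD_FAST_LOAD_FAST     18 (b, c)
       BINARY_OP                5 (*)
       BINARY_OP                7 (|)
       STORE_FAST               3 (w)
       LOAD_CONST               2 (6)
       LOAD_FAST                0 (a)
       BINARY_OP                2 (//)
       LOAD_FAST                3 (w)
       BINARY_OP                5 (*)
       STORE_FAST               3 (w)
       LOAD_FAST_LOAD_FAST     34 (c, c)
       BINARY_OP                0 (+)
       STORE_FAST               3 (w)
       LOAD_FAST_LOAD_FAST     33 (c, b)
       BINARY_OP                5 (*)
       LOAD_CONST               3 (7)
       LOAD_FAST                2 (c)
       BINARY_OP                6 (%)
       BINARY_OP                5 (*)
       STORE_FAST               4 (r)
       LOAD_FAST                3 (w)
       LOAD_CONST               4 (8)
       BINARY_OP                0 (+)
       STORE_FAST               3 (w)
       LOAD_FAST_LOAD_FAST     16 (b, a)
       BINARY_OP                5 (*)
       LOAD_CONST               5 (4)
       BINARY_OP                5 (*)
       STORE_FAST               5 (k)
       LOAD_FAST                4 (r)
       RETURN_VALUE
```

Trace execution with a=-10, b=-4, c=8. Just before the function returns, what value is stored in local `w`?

24

LOAD_CONST → push 10. Stack: [10]
LOAD_FAST c → push 8. Stack: [10, 8]
BINARY_OP + → 10 + 8 = 18. Stack: [18]
LOAD_FAST_LOAD_FAST b,c → push -4,8. Stack: [18, -4, 8]
BINARY_OP * → -4 * 8 = -32. Stack: [18, -32]
BINARY_OP | → 18 | -32 = -14. Stack: [-14]
STORE_FAST w → w=-14. Stack: []
LOAD_CONST → push 6. Stack: [6]
LOAD_FAST a → push -10. Stack: [6, -10]
BINARY_OP // → 6 // -10 = -1. Stack: [-1]
LOAD_FAST w → push -14. Stack: [-1, -14]
BINARY_OP * → -1 * -14 = 14. Stack: [14]
STORE_FAST w → w=14. Stack: []
LOAD_FAST_LOAD_FAST c,c → push 8,8. Stack: [8, 8]
BINARY_OP + → 8 + 8 = 16. Stack: [16]
STORE_FAST w → w=16. Stack: []
LOAD_FAST_LOAD_FAST c,b → push 8,-4. Stack: [8, -4]
BINARY_OP * → 8 * -4 = -32. Stack: [-32]
LOAD_CONST → push 7. Stack: [-32, 7]
LOAD_FAST c → push 8. Stack: [-32, 7, 8]
BINARY_OP % → 7 % 8 = 7. Stack: [-32, 7]
BINARY_OP * → -32 * 7 = -224. Stack: [-224]
STORE_FAST r → r=-224. Stack: []
LOAD_FAST w → push 16. Stack: [16]
LOAD_CONST → push 8. Stack: [16, 8]
BINARY_OP + → 16 + 8 = 24. Stack: [24]
STORE_FAST w → w=24. Stack: []
LOAD_FAST_LOAD_FAST b,a → push -4,-10. Stack: [-4, -10]
BINARY_OP * → -4 * -10 = 40. Stack: [40]
LOAD_CONST → push 4. Stack: [40, 4]
BINARY_OP * → 40 * 4 = 160. Stack: [160]
STORE_FAST k → k=160. Stack: []
LOAD_FAST r → push -224. Stack: [-224]
RETURN_VALUE → return -224.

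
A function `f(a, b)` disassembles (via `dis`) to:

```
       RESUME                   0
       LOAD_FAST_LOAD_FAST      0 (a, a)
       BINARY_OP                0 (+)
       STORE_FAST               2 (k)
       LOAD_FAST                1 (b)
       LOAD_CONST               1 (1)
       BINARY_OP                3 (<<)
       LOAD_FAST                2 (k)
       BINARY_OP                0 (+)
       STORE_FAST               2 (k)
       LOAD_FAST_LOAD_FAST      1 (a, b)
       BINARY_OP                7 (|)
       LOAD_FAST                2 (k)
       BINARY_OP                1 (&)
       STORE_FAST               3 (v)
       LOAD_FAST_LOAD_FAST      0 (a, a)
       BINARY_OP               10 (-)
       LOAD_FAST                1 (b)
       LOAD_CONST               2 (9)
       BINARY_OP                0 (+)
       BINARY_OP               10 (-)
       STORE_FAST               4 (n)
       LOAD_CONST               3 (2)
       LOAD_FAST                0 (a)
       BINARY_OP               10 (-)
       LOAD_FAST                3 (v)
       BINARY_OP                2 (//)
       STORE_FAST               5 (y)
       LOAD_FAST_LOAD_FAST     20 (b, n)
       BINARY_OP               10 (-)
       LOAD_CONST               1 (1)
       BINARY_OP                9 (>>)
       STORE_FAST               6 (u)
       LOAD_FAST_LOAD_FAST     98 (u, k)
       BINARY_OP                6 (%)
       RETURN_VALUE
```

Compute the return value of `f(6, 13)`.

LOAD_FAST_LOAD_FAST a,a → push 6,6. Stack: [6, 6]
BINARY_OP + → 6 + 6 = 12. Stack: [12]
STORE_FAST k → k=12. Stack: []
LOAD_FAST b → push 13. Stack: [13]
LOAD_CONST → push 1. Stack: [13, 1]
BINARY_OP << → 13 << 1 = 26. Stack: [26]
LOAD_FAST k → push 12. Stack: [26, 12]
BINARY_OP + → 26 + 12 = 38. Stack: [38]
STORE_FAST k → k=38. Stack: []
LOAD_FAST_LOAD_FAST a,b → push 6,13. Stack: [6, 13]
BINARY_OP | → 6 | 13 = 15. Stack: [15]
LOAD_FAST k → push 38. Stack: [15, 38]
BINARY_OP & → 15 & 38 = 6. Stack: [6]
STORE_FAST v → v=6. Stack: []
LOAD_FAST_LOAD_FAST a,a → push 6,6. Stack: [6, 6]
BINARY_OP - → 6 - 6 = 0. Stack: [0]
LOAD_FAST b → push 13. Stack: [0, 13]
LOAD_CONST → push 9. Stack: [0, 13, 9]
BINARY_OP + → 13 + 9 = 22. Stack: [0, 22]
BINARY_OP - → 0 - 22 = -22. Stack: [-22]
STORE_FAST n → n=-22. Stack: []
LOAD_CONST → push 2. Stack: [2]
LOAD_FAST a → push 6. Stack: [2, 6]
BINARY_OP - → 2 - 6 = -4. Stack: [-4]
LOAD_FAST v → push 6. Stack: [-4, 6]
BINARY_OP // → -4 // 6 = -1. Stack: [-1]
STORE_FAST y → y=-1. Stack: []
LOAD_FAST_LOAD_FAST b,n → push 13,-22. Stack: [13, -22]
BINARY_OP - → 13 - -22 = 35. Stack: [35]
LOAD_CONST → push 1. Stack: [35, 1]
BINARY_OP >> → 35 >> 1 = 17. Stack: [17]
STORE_FAST u → u=17. Stack: []
LOAD_FAST_LOAD_FAST u,k → push 17,38. Stack: [17, 38]
BINARY_OP % → 17 % 38 = 17. Stack: [17]
RETURN_VALUE → return 17.

17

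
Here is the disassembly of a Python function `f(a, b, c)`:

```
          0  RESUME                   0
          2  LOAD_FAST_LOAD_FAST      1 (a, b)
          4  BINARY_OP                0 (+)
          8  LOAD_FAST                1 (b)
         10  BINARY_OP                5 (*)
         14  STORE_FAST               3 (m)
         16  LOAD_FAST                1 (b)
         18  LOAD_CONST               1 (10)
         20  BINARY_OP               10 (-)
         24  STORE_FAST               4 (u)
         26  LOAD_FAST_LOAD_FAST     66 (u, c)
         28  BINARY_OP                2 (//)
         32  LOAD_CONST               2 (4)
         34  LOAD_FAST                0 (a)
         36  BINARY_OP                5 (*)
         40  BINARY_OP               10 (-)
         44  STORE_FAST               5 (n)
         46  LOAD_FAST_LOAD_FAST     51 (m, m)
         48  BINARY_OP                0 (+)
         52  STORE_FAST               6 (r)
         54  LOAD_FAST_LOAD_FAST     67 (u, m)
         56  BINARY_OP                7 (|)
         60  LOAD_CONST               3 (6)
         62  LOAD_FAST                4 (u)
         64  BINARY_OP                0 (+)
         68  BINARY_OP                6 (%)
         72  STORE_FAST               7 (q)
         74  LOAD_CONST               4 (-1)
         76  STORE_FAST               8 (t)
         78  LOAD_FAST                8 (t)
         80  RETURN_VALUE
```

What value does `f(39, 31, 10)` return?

-1

LOAD_FAST_LOAD_FAST a,b → push 39,31. Stack: [39, 31]
BINARY_OP + → 39 + 31 = 70. Stack: [70]
LOAD_FAST b → push 31. Stack: [70, 31]
BINARY_OP * → 70 * 31 = 2170. Stack: [2170]
STORE_FAST m → m=2170. Stack: []
LOAD_FAST b → push 31. Stack: [31]
LOAD_CONST → push 10. Stack: [31, 10]
BINARY_OP - → 31 - 10 = 21. Stack: [21]
STORE_FAST u → u=21. Stack: []
LOAD_FAST_LOAD_FAST u,c → push 21,10. Stack: [21, 10]
BINARY_OP // → 21 // 10 = 2. Stack: [2]
LOAD_CONST → push 4. Stack: [2, 4]
LOAD_FAST a → push 39. Stack: [2, 4, 39]
BINARY_OP * → 4 * 39 = 156. Stack: [2, 156]
BINARY_OP - → 2 - 156 = -154. Stack: [-154]
STORE_FAST n → n=-154. Stack: []
LOAD_FAST_LOAD_FAST m,m → push 2170,2170. Stack: [2170, 2170]
BINARY_OP + → 2170 + 2170 = 4340. Stack: [4340]
STORE_FAST r → r=4340. Stack: []
LOAD_FAST_LOAD_FAST u,m → push 21,2170. Stack: [21, 2170]
BINARY_OP | → 21 | 2170 = 2175. Stack: [2175]
LOAD_CONST → push 6. Stack: [2175, 6]
LOAD_FAST u → push 21. Stack: [2175, 6, 21]
BINARY_OP + → 6 + 21 = 27. Stack: [2175, 27]
BINARY_OP % → 2175 % 27 = 15. Stack: [15]
STORE_FAST q → q=15. Stack: []
LOAD_CONST → push -1. Stack: [-1]
STORE_FAST t → t=-1. Stack: []
LOAD_FAST t → push -1. Stack: [-1]
RETURN_VALUE → return -1.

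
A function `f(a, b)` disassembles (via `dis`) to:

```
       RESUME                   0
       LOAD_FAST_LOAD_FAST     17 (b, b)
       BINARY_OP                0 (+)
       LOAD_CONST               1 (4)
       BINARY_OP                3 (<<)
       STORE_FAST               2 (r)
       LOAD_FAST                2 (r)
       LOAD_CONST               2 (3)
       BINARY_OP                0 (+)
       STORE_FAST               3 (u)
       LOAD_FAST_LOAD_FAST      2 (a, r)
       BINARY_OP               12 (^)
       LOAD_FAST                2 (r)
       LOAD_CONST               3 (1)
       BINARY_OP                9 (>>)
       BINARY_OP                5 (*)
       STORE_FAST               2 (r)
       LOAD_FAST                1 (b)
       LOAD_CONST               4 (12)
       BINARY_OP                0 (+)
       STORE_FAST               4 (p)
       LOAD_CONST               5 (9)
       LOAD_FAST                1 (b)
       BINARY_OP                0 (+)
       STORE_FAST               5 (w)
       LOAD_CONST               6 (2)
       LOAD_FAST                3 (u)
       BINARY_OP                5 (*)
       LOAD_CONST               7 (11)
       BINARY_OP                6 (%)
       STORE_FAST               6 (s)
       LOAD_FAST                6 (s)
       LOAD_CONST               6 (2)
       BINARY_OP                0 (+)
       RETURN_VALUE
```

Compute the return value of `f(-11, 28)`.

LOAD_FAST_LOAD_FAST b,b → push 28,28. Stack: [28, 28]
BINARY_OP + → 28 + 28 = 56. Stack: [56]
LOAD_CONST → push 4. Stack: [56, 4]
BINARY_OP << → 56 << 4 = 896. Stack: [896]
STORE_FAST r → r=896. Stack: []
LOAD_FAST r → push 896. Stack: [896]
LOAD_CONST → push 3. Stack: [896, 3]
BINARY_OP + → 896 + 3 = 899. Stack: [899]
STORE_FAST u → u=899. Stack: []
LOAD_FAST_LOAD_FAST a,r → push -11,896. Stack: [-11, 896]
BINARY_OP ^ → -11 ^ 896 = -907. Stack: [-907]
LOAD_FAST r → push 896. Stack: [-907, 896]
LOAD_CONST → push 1. Stack: [-907, 896, 1]
BINARY_OP >> → 896 >> 1 = 448. Stack: [-907, 448]
BINARY_OP * → -907 * 448 = -406336. Stack: [-406336]
STORE_FAST r → r=-406336. Stack: []
LOAD_FAST b → push 28. Stack: [28]
LOAD_CONST → push 12. Stack: [28, 12]
BINARY_OP + → 28 + 12 = 40. Stack: [40]
STORE_FAST p → p=40. Stack: []
LOAD_CONST → push 9. Stack: [9]
LOAD_FAST b → push 28. Stack: [9, 28]
BINARY_OP + → 9 + 28 = 37. Stack: [37]
STORE_FAST w → w=37. Stack: []
LOAD_CONST → push 2. Stack: [2]
LOAD_FAST u → push 899. Stack: [2, 899]
BINARY_OP * → 2 * 899 = 1798. Stack: [1798]
LOAD_CONST → push 11. Stack: [1798, 11]
BINARY_OP % → 1798 % 11 = 5. Stack: [5]
STORE_FAST s → s=5. Stack: []
LOAD_FAST s → push 5. Stack: [5]
LOAD_CONST → push 2. Stack: [5, 2]
BINARY_OP + → 5 + 2 = 7. Stack: [7]
RETURN_VALUE → return 7.

7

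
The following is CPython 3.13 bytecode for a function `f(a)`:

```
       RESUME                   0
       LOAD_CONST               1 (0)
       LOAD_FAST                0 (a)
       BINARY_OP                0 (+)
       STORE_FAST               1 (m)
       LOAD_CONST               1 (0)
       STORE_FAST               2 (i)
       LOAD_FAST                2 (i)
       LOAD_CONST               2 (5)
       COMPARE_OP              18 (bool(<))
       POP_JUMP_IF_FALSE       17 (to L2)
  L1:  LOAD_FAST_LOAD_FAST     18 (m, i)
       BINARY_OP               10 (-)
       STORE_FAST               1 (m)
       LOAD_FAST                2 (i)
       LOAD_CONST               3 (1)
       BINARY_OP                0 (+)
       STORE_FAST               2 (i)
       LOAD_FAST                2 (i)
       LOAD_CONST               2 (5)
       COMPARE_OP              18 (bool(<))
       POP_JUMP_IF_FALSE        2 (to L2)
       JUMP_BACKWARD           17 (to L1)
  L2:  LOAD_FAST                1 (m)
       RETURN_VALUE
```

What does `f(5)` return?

-5

LOAD_CONST → push 0
LOAD_FAST a → push 5
BINARY_OP + → 0 + 5 = 5
STORE_FAST m → m=5
LOAD_CONST → push 0
STORE_FAST i → i=0
LOAD_FAST i → push 0
LOAD_CONST → push 5
COMPARE_OP bool(<) → 0 vs 5 = True
POP_JUMP_IF_FALSE → pop True; no jump
LOAD_FAST_LOAD_FAST m,i → push 5,0
BINARY_OP - → 5 - 0 = 5
STORE_FAST m → m=5
LOAD_FAST i → push 0
LOAD_CONST → push 1
BINARY_OP + → 0 + 1 = 1
STORE_FAST i → i=1
LOAD_FAST i → push 1
LOAD_CONST → push 5
COMPARE_OP bool(<) → 1 vs 5 = True
POP_JUMP_IF_FALSE → pop True; no jump
LOAD_FAST_LOAD_FAST m,i → push 5,1
BINARY_OP - → 5 - 1 = 4
STORE_FAST m → m=4
LOAD_FAST i → push 1
LOAD_CONST → push 1
BINARY_OP + → 1 + 1 = 2
STORE_FAST i → i=2
LOAD_FAST i → push 2
LOAD_CONST → push 5
COMPARE_OP bool(<) → 2 vs 5 = True
POP_JUMP_IF_FALSE → pop True; no jump
LOAD_FAST_LOAD_FAST m,i → push 4,2
BINARY_OP - → 4 - 2 = 2
STORE_FAST m → m=2
LOAD_FAST i → push 2
LOAD_CONST → push 1
BINARY_OP + → 2 + 1 = 3
STORE_FAST i → i=3
LOAD_FAST i → push 3
LOAD_CONST → push 5
COMPARE_OP bool(<) → 3 vs 5 = True
POP_JUMP_IF_FALSE → pop True; no jump
LOAD_FAST_LOAD_FAST m,i → push 2,3
BINARY_OP - → 2 - 3 = -1
STORE_FAST m → m=-1
LOAD_FAST i → push 3
LOAD_CONST → push 1
BINARY_OP + → 3 + 1 = 4
STORE_FAST i → i=4
LOAD_FAST i → push 4
LOAD_CONST → push 5
COMPARE_OP bool(<) → 4 vs 5 = True
POP_JUMP_IF_FALSE → pop True; no jump
LOAD_FAST_LOAD_FAST m,i → push -1,4
BINARY_OP - → -1 - 4 = -5
STORE_FAST m → m=-5
LOAD_FAST i → push 4
LOAD_CONST → push 1
BINARY_OP + → 4 + 1 = 5
STORE_FAST i → i=5
LOAD_FAST i → push 5
LOAD_CONST → push 5
COMPARE_OP bool(<) → 5 vs 5 = False
POP_JUMP_IF_FALSE → pop False; jump
LOAD_FAST m → push -5
RETURN_VALUE → return -5.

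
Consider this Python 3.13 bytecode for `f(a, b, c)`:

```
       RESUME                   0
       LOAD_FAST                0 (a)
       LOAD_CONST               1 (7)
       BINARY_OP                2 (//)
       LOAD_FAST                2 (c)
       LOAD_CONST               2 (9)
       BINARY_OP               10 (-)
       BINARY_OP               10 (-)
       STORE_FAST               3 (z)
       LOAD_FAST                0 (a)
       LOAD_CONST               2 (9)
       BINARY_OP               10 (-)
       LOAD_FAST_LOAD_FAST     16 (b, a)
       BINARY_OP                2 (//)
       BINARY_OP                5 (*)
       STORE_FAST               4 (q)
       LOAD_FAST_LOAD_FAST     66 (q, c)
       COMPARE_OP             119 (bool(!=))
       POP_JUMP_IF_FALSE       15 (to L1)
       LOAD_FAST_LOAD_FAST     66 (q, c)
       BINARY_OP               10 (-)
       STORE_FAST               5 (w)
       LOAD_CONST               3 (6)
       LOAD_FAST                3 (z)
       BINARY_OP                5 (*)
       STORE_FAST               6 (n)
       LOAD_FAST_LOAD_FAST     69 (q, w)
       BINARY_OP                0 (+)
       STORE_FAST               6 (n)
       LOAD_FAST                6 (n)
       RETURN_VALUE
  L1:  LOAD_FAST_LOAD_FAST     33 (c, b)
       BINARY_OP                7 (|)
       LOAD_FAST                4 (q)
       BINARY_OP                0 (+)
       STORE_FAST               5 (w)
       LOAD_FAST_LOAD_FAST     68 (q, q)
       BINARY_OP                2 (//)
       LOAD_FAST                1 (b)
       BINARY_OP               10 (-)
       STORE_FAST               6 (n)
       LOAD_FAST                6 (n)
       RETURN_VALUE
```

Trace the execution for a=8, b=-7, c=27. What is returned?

LOAD_FAST a → push 8. Stack: [8]
LOAD_CONST → push 7. Stack: [8, 7]
BINARY_OP // → 8 // 7 = 1. Stack: [1]
LOAD_FAST c → push 27. Stack: [1, 27]
LOAD_CONST → push 9. Stack: [1, 27, 9]
BINARY_OP - → 27 - 9 = 18. Stack: [1, 18]
BINARY_OP - → 1 - 18 = -17. Stack: [-17]
STORE_FAST z → z=-17. Stack: []
LOAD_FAST a → push 8. Stack: [8]
LOAD_CONST → push 9. Stack: [8, 9]
BINARY_OP - → 8 - 9 = -1. Stack: [-1]
LOAD_FAST_LOAD_FAST b,a → push -7,8. Stack: [-1, -7, 8]
BINARY_OP // → -7 // 8 = -1. Stack: [-1, -1]
BINARY_OP * → -1 * -1 = 1. Stack: [1]
STORE_FAST q → q=1. Stack: []
LOAD_FAST_LOAD_FAST q,c → push 1,27. Stack: [1, 27]
COMPARE_OP bool(!=) → 1 vs 27 = True. Stack: [True]
POP_JUMP_IF_FALSE → pop True; no jump. Stack: []
LOAD_FAST_LOAD_FAST q,c → push 1,27. Stack: [1, 27]
BINARY_OP - → 1 - 27 = -26. Stack: [-26]
STORE_FAST w → w=-26. Stack: []
LOAD_CONST → push 6. Stack: [6]
LOAD_FAST z → push -17. Stack: [6, -17]
BINARY_OP * → 6 * -17 = -102. Stack: [-102]
STORE_FAST n → n=-102. Stack: []
LOAD_FAST_LOAD_FAST q,w → push 1,-26. Stack: [1, -26]
BINARY_OP + → 1 + -26 = -25. Stack: [-25]
STORE_FAST n → n=-25. Stack: []
LOAD_FAST n → push -25. Stack: [-25]
RETURN_VALUE → return -25.

-25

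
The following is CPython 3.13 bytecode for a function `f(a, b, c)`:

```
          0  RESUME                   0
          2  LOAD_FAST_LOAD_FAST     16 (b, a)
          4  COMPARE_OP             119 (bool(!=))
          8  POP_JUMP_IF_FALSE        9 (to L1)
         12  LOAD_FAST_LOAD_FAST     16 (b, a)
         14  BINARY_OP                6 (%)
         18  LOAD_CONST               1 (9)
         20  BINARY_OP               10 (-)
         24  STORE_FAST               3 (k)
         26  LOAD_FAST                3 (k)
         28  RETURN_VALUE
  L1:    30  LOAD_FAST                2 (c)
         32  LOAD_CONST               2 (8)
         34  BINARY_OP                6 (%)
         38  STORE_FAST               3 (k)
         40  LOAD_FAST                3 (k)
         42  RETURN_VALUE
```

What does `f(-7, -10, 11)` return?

-12

LOAD_FAST_LOAD_FAST b,a → push -10,-7. Stack: [-10, -7]
COMPARE_OP bool(!=) → -10 vs -7 = True. Stack: [True]
POP_JUMP_IF_FALSE → pop True; no jump. Stack: []
LOAD_FAST_LOAD_FAST b,a → push -10,-7. Stack: [-10, -7]
BINARY_OP % → -10 % -7 = -3. Stack: [-3]
LOAD_CONST → push 9. Stack: [-3, 9]
BINARY_OP - → -3 - 9 = -12. Stack: [-12]
STORE_FAST k → k=-12. Stack: []
LOAD_FAST k → push -12. Stack: [-12]
RETURN_VALUE → return -12.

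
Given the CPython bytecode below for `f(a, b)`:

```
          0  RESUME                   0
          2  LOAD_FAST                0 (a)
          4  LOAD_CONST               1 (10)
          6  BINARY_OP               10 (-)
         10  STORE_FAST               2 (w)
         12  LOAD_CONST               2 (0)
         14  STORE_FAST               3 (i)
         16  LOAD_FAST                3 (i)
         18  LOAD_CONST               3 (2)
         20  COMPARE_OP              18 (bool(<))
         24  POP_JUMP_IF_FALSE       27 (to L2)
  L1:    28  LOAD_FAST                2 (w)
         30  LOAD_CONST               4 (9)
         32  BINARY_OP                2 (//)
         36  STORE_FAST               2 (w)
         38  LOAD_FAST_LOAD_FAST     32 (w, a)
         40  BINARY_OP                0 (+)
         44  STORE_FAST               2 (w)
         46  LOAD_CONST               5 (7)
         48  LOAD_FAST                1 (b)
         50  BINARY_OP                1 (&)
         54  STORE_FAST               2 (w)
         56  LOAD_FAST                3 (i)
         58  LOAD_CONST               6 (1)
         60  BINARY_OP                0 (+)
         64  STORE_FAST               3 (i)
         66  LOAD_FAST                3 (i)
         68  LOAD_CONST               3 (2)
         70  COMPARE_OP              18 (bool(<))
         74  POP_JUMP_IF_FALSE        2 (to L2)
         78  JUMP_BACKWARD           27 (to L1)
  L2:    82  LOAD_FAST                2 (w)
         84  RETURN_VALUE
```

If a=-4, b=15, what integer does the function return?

LOAD_FAST a → push -4. Stack: [-4]
LOAD_CONST → push 10. Stack: [-4, 10]
BINARY_OP - → -4 - 10 = -14. Stack: [-14]
STORE_FAST w → w=-14. Stack: []
LOAD_CONST → push 0. Stack: [0]
STORE_FAST i → i=0. Stack: []
LOAD_FAST i → push 0. Stack: [0]
LOAD_CONST → push 2. Stack: [0, 2]
COMPARE_OP bool(<) → 0 vs 2 = True. Stack: [True]
POP_JUMP_IF_FALSE → pop True; no jump. Stack: []
LOAD_FAST w → push -14. Stack: [-14]
LOAD_CONST → push 9. Stack: [-14, 9]
BINARY_OP // → -14 // 9 = -2. Stack: [-2]
STORE_FAST w → w=-2. Stack: []
LOAD_FAST_LOAD_FAST w,a → push -2,-4. Stack: [-2, -4]
BINARY_OP + → -2 + -4 = -6. Stack: [-6]
STORE_FAST w → w=-6. Stack: []
LOAD_CONST → push 7. Stack: [7]
LOAD_FAST b → push 15. Stack: [7, 15]
BINARY_OP & → 7 & 15 = 7. Stack: [7]
STORE_FAST w → w=7. Stack: []
LOAD_FAST i → push 0. Stack: [0]
LOAD_CONST → push 1. Stack: [0, 1]
BINARY_OP + → 0 + 1 = 1. Stack: [1]
STORE_FAST i → i=1. Stack: []
LOAD_FAST i → push 1. Stack: [1]
LOAD_CONST → push 2. Stack: [1, 2]
COMPARE_OP bool(<) → 1 vs 2 = True. Stack: [True]
POP_JUMP_IF_FALSE → pop True; no jump. Stack: []
LOAD_FAST w → push 7. Stack: [7]
LOAD_CONST → push 9. Stack: [7, 9]
BINARY_OP // → 7 // 9 = 0. Stack: [0]
STORE_FAST w → w=0. Stack: []
LOAD_FAST_LOAD_FAST w,a → push 0,-4. Stack: [0, -4]
BINARY_OP + → 0 + -4 = -4. Stack: [-4]
STORE_FAST w → w=-4. Stack: []
LOAD_CONST → push 7. Stack: [7]
LOAD_FAST b → push 15. Stack: [7, 15]
BINARY_OP & → 7 & 15 = 7. Stack: [7]
STORE_FAST w → w=7. Stack: []
LOAD_FAST i → push 1. Stack: [1]
LOAD_CONST → push 1. Stack: [1, 1]
BINARY_OP + → 1 + 1 = 2. Stack: [2]
STORE_FAST i → i=2. Stack: []
LOAD_FAST i → push 2. Stack: [2]
LOAD_CONST → push 2. Stack: [2, 2]
COMPARE_OP bool(<) → 2 vs 2 = False. Stack: [False]
POP_JUMP_IF_FALSE → pop False; jump. Stack: []
LOAD_FAST w → push 7. Stack: [7]
RETURN_VALUE → return 7.

7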